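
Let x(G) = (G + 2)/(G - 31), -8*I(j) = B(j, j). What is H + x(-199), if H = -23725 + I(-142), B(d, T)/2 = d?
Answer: -2724194/115 ≈ -23689.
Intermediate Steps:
B(d, T) = 2*d
I(j) = -j/4
H = -47379/2 (H = -23725 - ¼*(-142) = -23725 + 71/2 = -47379/2 ≈ -23690.)
x(G) = (2 + G)/(-31 + G)
H + x(-199) = -47379/2 + (2 - 199)/(-31 - 199) = -47379/2 - 197/(-230) = -47379/2 - 1/230*(-197) = -47379/2 + 197/230 = -2724194/115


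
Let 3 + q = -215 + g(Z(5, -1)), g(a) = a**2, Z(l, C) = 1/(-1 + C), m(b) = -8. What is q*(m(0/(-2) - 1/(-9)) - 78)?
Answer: 37453/2 ≈ 18727.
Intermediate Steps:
q = -871/4 (q = -3 + (-215 + (1/(-1 - 1))**2) = -3 + (-215 + (1/(-2))**2) = -3 + (-215 + (-1/2)**2) = -3 + (-215 + 1/4) = -3 - 859/4 = -871/4 ≈ -217.75)
q*(m(0/(-2) - 1/(-9)) - 78) = -871*(-8 - 78)/4 = -871/4*(-86) = 37453/2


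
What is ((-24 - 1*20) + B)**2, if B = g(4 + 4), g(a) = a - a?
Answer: 1936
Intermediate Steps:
g(a) = 0
B = 0
((-24 - 1*20) + B)**2 = ((-24 - 1*20) + 0)**2 = ((-24 - 20) + 0)**2 = (-44 + 0)**2 = (-44)**2 = 1936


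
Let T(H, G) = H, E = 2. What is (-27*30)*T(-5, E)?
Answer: 4050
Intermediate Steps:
(-27*30)*T(-5, E) = -27*30*(-5) = -810*(-5) = 4050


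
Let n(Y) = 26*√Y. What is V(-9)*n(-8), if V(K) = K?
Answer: -468*I*√2 ≈ -661.85*I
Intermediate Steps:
V(-9)*n(-8) = -234*√(-8) = -234*2*I*√2 = -468*I*√2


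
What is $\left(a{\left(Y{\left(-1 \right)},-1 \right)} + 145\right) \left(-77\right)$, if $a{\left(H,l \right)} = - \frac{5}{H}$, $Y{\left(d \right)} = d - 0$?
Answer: $-11550$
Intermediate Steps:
$Y{\left(d \right)} = d$ ($Y{\left(d \right)} = d + 0 = d$)
$\left(a{\left(Y{\left(-1 \right)},-1 \right)} + 145\right) \left(-77\right) = \left(- \frac{5}{-1} + 145\right) \left(-77\right) = \left(\left(-5\right) \left(-1\right) + 145\right) \left(-77\right) = \left(5 + 145\right) \left(-77\right) = 150 \left(-77\right) = -11550$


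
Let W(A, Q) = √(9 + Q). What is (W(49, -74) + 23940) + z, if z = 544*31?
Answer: 40804 + I*√65 ≈ 40804.0 + 8.0623*I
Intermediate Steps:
z = 16864
(W(49, -74) + 23940) + z = (√(9 - 74) + 23940) + 16864 = (√(-65) + 23940) + 16864 = (I*√65 + 23940) + 16864 = (23940 + I*√65) + 16864 = 40804 + I*√65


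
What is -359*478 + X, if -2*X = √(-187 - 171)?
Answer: -171602 - I*√358/2 ≈ -1.716e+5 - 9.4604*I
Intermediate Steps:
X = -I*√358/2 (X = -√(-187 - 171)/2 = -I*√358/2 ≈ -9.4604*I)
-359*478 + X = -359*478 - I*√358/2 = -171602 - I*√358/2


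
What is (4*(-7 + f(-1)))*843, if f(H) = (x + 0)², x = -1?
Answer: -20232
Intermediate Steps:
f(H) = 1 (f(H) = (-1 + 0)² = (-1)² = 1)
(4*(-7 + f(-1)))*843 = (4*(-7 + 1))*843 = (4*(-6))*843 = -24*843 = -20232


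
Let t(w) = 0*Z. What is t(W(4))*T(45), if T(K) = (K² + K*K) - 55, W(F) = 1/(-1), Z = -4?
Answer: 0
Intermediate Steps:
W(F) = -1
T(K) = -55 + 2*K² (T(K) = (K² + K²) - 55 = 2*K² - 55 = -55 + 2*K²)
t(w) = 0 (t(w) = 0*(-4) = 0)
t(W(4))*T(45) = 0*(-55 + 2*45²) = 0*(-55 + 2*2025) = 0*(-55 + 4050) = 0*3995 = 0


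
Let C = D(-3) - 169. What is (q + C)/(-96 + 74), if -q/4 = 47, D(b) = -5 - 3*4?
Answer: 17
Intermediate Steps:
D(b) = -17 (D(b) = -5 - 12 = -17)
q = -188 (q = -4*47 = -188)
C = -186 (C = -17 - 169 = -186)
(q + C)/(-96 + 74) = (-188 - 186)/(-96 + 74) = -374/(-22) = -374*(-1/22) = 17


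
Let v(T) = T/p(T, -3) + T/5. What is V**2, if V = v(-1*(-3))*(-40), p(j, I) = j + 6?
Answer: 12544/9 ≈ 1393.8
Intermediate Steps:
p(j, I) = 6 + j
v(T) = T/5 + T/(6 + T) (v(T) = T/(6 + T) + T/5 = T/5 + T/(6 + T))
V = -112/3 (V = ((-1*(-3))*(11 - 1*(-3))/(5*(6 - 1*(-3))))*(-40) = ((1/5)*3*(11 + 3)/(6 + 3))*(-40) = ((1/5)*3*14/9)*(-40) = ((1/5)*3*(1/9)*14)*(-40) = (14/15)*(-40) = -112/3 ≈ -37.333)
V**2 = (-112/3)**2 = 12544/9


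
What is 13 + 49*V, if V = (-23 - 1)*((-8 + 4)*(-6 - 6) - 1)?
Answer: -55259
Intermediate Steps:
V = -1128 (V = -24*(-4*(-12) - 1) = -24*(48 - 1) = -24*47 = -1128)
13 + 49*V = 13 + 49*(-1128) = 13 - 55272 = -55259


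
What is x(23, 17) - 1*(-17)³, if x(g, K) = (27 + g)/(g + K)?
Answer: 19657/4 ≈ 4914.3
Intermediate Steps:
x(g, K) = (27 + g)/(K + g)
x(23, 17) - 1*(-17)³ = (27 + 23)/(17 + 23) - 1*(-17)³ = 50/40 - 1*(-4913) = (1/40)*50 + 4913 = 5/4 + 4913 = 19657/4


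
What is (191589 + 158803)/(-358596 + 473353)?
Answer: 350392/114757 ≈ 3.0533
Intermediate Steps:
(191589 + 158803)/(-358596 + 473353) = 350392/114757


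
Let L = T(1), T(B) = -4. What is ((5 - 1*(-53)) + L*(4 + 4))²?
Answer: 676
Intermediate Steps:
L = -4
((5 - 1*(-53)) + L*(4 + 4))² = ((5 - 1*(-53)) - 4*(4 + 4))² = ((5 + 53) - 4*8)² = (58 - 32)² = 26² = 676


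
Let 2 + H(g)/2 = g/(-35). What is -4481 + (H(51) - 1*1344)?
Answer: -204117/35 ≈ -5831.9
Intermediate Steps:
H(g) = -4 - 2*g/35 (H(g) = -4 + 2*(g/(-35)) = -4 + 2*(g*(-1/35)) = -4 + 2*(-g/35) = -4 - 2*g/35)
-4481 + (H(51) - 1*1344) = -4481 + ((-4 - 2/35*51) - 1*1344) = -4481 + ((-4 - 102/35) - 1344) = -4481 + (-242/35 - 1344) = -4481 - 47282/35 = -204117/35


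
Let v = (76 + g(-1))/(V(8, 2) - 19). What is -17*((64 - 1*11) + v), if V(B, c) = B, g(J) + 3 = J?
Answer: -8687/11 ≈ -789.73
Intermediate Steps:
g(J) = -3 + J
v = -72/11 (v = (76 + (-3 - 1))/(8 - 19) = (76 - 4)/(-11) = 72*(-1/11) = -72/11 ≈ -6.5455)
-17*((64 - 1*11) + v) = -17*((64 - 1*11) - 72/11) = -17*((64 - 11) - 72/11) = -17*(53 - 72/11) = -17*511/11 = -8687/11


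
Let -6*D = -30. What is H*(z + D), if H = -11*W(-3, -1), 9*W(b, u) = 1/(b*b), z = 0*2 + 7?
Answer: -44/27 ≈ -1.6296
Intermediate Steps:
D = 5 (D = -⅙*(-30) = 5)
z = 7 (z = 0 + 7 = 7)
W(b, u) = 1/(9*b²) (W(b, u) = 1/(9*((b*b))) = 1/(9*(b²)) = 1/(9*b²))
H = -11/81 (H = -11/(9*(-3)²) = -11/(9*9) = -11*1/81 = -11/81 ≈ -0.13580)
H*(z + D) = -11*(7 + 5)/81 = -11/81*12 = -44/27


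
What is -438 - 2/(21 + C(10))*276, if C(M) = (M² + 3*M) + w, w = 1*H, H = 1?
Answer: -8391/19 ≈ -441.63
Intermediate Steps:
w = 1 (w = 1*1 = 1)
C(M) = 1 + M² + 3*M (C(M) = (M² + 3*M) + 1 = 1 + M² + 3*M)
-438 - 2/(21 + C(10))*276 = -438 - 2/(21 + (1 + 10² + 3*10))*276 = -438 - 2/(21 + (1 + 100 + 30))*276 = -438 - 2/(21 + 131)*276 = -438 - 2/152*276 = -438 - 2*1/152*276 = -438 - 1/76*276 = -438 - 69/19 = -8391/19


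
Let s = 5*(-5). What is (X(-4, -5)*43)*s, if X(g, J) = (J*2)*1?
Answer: 10750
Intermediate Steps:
X(g, J) = 2*J (X(g, J) = (2*J)*1 = 2*J)
s = -25
(X(-4, -5)*43)*s = ((2*(-5))*43)*(-25) = -10*43*(-25) = -430*(-25) = 10750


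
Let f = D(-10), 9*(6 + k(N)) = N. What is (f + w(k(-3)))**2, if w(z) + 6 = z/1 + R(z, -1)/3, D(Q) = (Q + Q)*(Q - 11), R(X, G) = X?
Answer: 13322500/81 ≈ 1.6448e+5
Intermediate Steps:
D(Q) = 2*Q*(-11 + Q) (D(Q) = (2*Q)*(-11 + Q) = 2*Q*(-11 + Q))
k(N) = -6 + N/9
f = 420 (f = 2*(-10)*(-11 - 10) = 2*(-10)*(-21) = 420)
w(z) = -6 + 4*z/3 (w(z) = -6 + (z/1 + z/3) = -6 + (z*1 + z*(1/3)) = -6 + (z + z/3) = -6 + 4*z/3)
(f + w(k(-3)))**2 = (420 + (-6 + 4*(-6 + (1/9)*(-3))/3))**2 = (420 + (-6 + 4*(-6 - 1/3)/3))**2 = (420 + (-6 + (4/3)*(-19/3)))**2 = (420 + (-6 - 76/9))**2 = (420 - 130/9)**2 = (3650/9)**2 = 13322500/81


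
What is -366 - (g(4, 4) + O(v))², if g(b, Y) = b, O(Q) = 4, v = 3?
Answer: -430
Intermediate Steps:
-366 - (g(4, 4) + O(v))² = -366 - (4 + 4)² = -366 - 1*8² = -366 - 1*64 = -366 - 64 = -430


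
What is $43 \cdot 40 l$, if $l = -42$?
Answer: $-72240$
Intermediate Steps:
$43 \cdot 40 l = 43 \cdot 40 \left(-42\right) = 1720 \left(-42\right) = -72240$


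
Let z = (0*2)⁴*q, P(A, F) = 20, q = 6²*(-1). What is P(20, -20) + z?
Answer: 20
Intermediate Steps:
q = -36 (q = 36*(-1) = -36)
z = 0 (z = (0*2)⁴*(-36) = 0⁴*(-36) = 0*(-36) = 0)
P(20, -20) + z = 20 + 0 = 20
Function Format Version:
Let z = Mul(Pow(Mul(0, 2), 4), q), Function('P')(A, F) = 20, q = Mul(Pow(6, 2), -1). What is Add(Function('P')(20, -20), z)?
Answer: 20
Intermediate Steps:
q = -36 (q = Mul(36, -1) = -36)
z = 0 (z = Mul(Pow(Mul(0, 2), 4), -36) = Mul(Pow(0, 4), -36) = Mul(0, -36) = 0)
Add(Function('P')(20, -20), z) = Add(20, 0) = 20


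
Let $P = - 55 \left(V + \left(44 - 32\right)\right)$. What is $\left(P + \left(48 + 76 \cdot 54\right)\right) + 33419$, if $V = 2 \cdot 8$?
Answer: $36031$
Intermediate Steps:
$V = 16$
$P = -1540$ ($P = - 55 \left(16 + \left(44 - 32\right)\right) = - 55 \left(16 + 12\right) = \left(-55\right) 28 = -1540$)
$\left(P + \left(48 + 76 \cdot 54\right)\right) + 33419 = \left(-1540 + \left(48 + 76 \cdot 54\right)\right) + 33419 = \left(-1540 + \left(48 + 4104\right)\right) + 33419 = \left(-1540 + 4152\right) + 33419 = 2612 + 33419 = 36031$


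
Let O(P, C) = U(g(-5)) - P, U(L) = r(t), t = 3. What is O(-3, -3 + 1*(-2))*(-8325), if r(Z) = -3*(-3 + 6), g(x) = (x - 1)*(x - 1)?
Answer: 49950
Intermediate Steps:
g(x) = (-1 + x)² (g(x) = (-1 + x)*(-1 + x) = (-1 + x)²)
r(Z) = -9 (r(Z) = -3*3 = -9)
U(L) = -9
O(P, C) = -9 - P
O(-3, -3 + 1*(-2))*(-8325) = (-9 - 1*(-3))*(-8325) = (-9 + 3)*(-8325) = -6*(-8325) = 49950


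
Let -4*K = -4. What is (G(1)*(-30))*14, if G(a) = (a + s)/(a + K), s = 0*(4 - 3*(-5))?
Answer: -210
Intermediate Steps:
K = 1 (K = -¼*(-4) = 1)
s = 0 (s = 0*(4 + 15) = 0*19 = 0)
G(a) = a/(1 + a) (G(a) = (a + 0)/(a + 1) = a/(1 + a))
(G(1)*(-30))*14 = ((1/(1 + 1))*(-30))*14 = ((1/2)*(-30))*14 = ((1*(½))*(-30))*14 = ((½)*(-30))*14 = -15*14 = -210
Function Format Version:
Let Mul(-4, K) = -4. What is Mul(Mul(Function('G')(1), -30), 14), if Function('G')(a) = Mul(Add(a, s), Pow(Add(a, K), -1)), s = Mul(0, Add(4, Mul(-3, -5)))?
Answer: -210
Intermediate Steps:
K = 1 (K = Mul(Rational(-1, 4), -4) = 1)
s = 0 (s = Mul(0, Add(4, 15)) = Mul(0, 19) = 0)
Function('G')(a) = Mul(a, Pow(Add(1, a), -1)) (Function('G')(a) = Mul(Add(a, 0), Pow(Add(a, 1), -1)) = Mul(a, Pow(Add(1, a), -1)))
Mul(Mul(Function('G')(1), -30), 14) = Mul(Mul(Mul(1, Pow(Add(1, 1), -1)), -30), 14) = Mul(Mul(Mul(1, Pow(2, -1)), -30), 14) = Mul(Mul(Mul(1, Rational(1, 2)), -30), 14) = Mul(Mul(Rational(1, 2), -30), 14) = Mul(-15, 14) = -210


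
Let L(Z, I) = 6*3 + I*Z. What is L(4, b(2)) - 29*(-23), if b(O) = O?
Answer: 693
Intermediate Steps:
L(Z, I) = 18 + I*Z
L(4, b(2)) - 29*(-23) = (18 + 2*4) - 29*(-23) = (18 + 8) + 667 = 26 + 667 = 693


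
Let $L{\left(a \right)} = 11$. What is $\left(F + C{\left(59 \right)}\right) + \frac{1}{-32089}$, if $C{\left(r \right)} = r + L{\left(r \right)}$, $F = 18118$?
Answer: $\frac{583634731}{32089} \approx 18188.0$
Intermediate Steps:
$C{\left(r \right)} = 11 + r$ ($C{\left(r \right)} = r + 11 = 11 + r$)
$\left(F + C{\left(59 \right)}\right) + \frac{1}{-32089} = \left(18118 + \left(11 + 59\right)\right) + \frac{1}{-32089} = \left(18118 + 70\right) - \frac{1}{32089} = 18188 - \frac{1}{32089} = \frac{583634731}{32089}$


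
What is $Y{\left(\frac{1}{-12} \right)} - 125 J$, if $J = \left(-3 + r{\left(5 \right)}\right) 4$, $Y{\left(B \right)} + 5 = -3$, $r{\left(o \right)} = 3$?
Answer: $-8$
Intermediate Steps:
$Y{\left(B \right)} = -8$ ($Y{\left(B \right)} = -5 - 3 = -8$)
$J = 0$ ($J = \left(-3 + 3\right) 4 = 0 \cdot 4 = 0$)
$Y{\left(\frac{1}{-12} \right)} - 125 J = -8 - 0 = -8 + 0 = -8$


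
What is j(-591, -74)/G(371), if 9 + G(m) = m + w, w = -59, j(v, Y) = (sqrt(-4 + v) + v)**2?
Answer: (591 - I*sqrt(595))**2/303 ≈ 1150.8 - 95.155*I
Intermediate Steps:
j(v, Y) = (v + sqrt(-4 + v))**2
G(m) = -68 + m (G(m) = -9 + (m - 59) = -9 + (-59 + m) = -68 + m)
j(-591, -74)/G(371) = (-591 + sqrt(-4 - 591))**2/(-68 + 371) = (-591 + sqrt(-595))**2/303 = (-591 + I*sqrt(595))**2*(1/303) = (-591 + I*sqrt(595))**2/303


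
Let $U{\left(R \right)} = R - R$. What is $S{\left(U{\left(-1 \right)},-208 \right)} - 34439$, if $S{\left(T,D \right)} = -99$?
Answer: $-34538$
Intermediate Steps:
$U{\left(R \right)} = 0$
$S{\left(U{\left(-1 \right)},-208 \right)} - 34439 = -99 - 34439 = -34538$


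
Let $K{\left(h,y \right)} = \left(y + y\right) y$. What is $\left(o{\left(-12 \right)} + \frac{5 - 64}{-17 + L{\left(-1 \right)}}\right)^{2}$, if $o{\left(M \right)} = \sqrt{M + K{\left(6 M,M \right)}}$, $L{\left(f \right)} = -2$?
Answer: $\frac{103117}{361} + \frac{236 \sqrt{69}}{19} \approx 388.82$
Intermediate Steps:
$K{\left(h,y \right)} = 2 y^{2}$ ($K{\left(h,y \right)} = 2 y y = 2 y^{2}$)
$o{\left(M \right)} = \sqrt{M + 2 M^{2}}$
$\left(o{\left(-12 \right)} + \frac{5 - 64}{-17 + L{\left(-1 \right)}}\right)^{2} = \left(\sqrt{- 12 \left(1 + 2 \left(-12\right)\right)} + \frac{5 - 64}{-17 - 2}\right)^{2} = \left(\sqrt{- 12 \left(1 - 24\right)} - \frac{59}{-19}\right)^{2} = \left(\sqrt{\left(-12\right) \left(-23\right)} - - \frac{59}{19}\right)^{2} = \left(\sqrt{276} + \frac{59}{19}\right)^{2} = \left(2 \sqrt{69} + \frac{59}{19}\right)^{2} = \left(\frac{59}{19} + 2 \sqrt{69}\right)^{2}$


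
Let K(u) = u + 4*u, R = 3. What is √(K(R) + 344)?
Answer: √359 ≈ 18.947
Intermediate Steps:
K(u) = 5*u
√(K(R) + 344) = √(5*3 + 344) = √(15 + 344) = √359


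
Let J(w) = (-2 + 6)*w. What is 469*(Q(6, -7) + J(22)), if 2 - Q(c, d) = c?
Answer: 39396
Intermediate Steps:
Q(c, d) = 2 - c
J(w) = 4*w
469*(Q(6, -7) + J(22)) = 469*((2 - 1*6) + 4*22) = 469*((2 - 6) + 88) = 469*(-4 + 88) = 469*84 = 39396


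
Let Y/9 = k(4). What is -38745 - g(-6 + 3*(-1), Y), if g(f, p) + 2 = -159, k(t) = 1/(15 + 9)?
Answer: -38584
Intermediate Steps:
k(t) = 1/24
Y = 3/8 (Y = 9*(1/24) = 3/8 ≈ 0.37500)
g(f, p) = -161 (g(f, p) = -2 - 159 = -161)
-38745 - g(-6 + 3*(-1), Y) = -38745 - 1*(-161) = -38745 + 161 = -38584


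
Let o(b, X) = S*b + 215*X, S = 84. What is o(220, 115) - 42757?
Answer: 448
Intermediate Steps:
o(b, X) = 84*b + 215*X
o(220, 115) - 42757 = (84*220 + 215*115) - 42757 = (18480 + 24725) - 42757 = 43205 - 42757 = 448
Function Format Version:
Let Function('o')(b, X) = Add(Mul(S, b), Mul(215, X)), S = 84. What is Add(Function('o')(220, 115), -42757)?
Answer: 448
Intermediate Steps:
Function('o')(b, X) = Add(Mul(84, b), Mul(215, X))
Add(Function('o')(220, 115), -42757) = Add(Add(Mul(84, 220), Mul(215, 115)), -42757) = Add(Add(18480, 24725), -42757) = Add(43205, -42757) = 448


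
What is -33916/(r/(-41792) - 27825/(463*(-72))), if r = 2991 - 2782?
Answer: -1968792868608/48162299 ≈ -40878.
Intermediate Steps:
r = 209
-33916/(r/(-41792) - 27825/(463*(-72))) = -33916/(209/(-41792) - 27825/(463*(-72))) = -33916/(209*(-1/41792) - 27825/(-33336)) = -33916/(-209/41792 - 27825*(-1/33336)) = -33916/(-209/41792 + 9275/11112) = -33916/48162299/58049088 = -33916*58049088/48162299 = -1968792868608/48162299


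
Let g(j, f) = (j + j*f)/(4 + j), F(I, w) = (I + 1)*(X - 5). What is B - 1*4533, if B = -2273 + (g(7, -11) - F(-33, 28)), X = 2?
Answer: -75992/11 ≈ -6908.4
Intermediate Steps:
F(I, w) = -3 - 3*I (F(I, w) = (I + 1)*(2 - 5) = (1 + I)*(-3) = -3 - 3*I)
g(j, f) = (j + f*j)/(4 + j)
B = -26129/11 (B = -2273 + (7*(1 - 11)/(4 + 7) - (-3 - 3*(-33))) = -2273 + (7*(-10)/11 - (-3 + 99)) = -2273 + (7*(1/11)*(-10) - 1*96) = -2273 + (-70/11 - 96) = -2273 - 1126/11 = -26129/11 ≈ -2375.4)
B - 1*4533 = -26129/11 - 1*4533 = -26129/11 - 4533 = -75992/11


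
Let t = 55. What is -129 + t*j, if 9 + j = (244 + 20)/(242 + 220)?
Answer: -4148/7 ≈ -592.57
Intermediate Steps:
j = -59/7 (j = -9 + (244 + 20)/(242 + 220) = -9 + 264/462 = -9 + 264*(1/462) = -9 + 4/7 = -59/7 ≈ -8.4286)
-129 + t*j = -129 + 55*(-59/7) = -129 - 3245/7 = -4148/7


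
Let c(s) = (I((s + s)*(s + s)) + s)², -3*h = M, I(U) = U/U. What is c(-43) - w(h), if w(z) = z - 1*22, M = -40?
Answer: 5318/3 ≈ 1772.7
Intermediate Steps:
I(U) = 1
h = 40/3 (h = -⅓*(-40) = 40/3 ≈ 13.333)
w(z) = -22 + z (w(z) = z - 22 = -22 + z)
c(s) = (1 + s)²
c(-43) - w(h) = (1 - 43)² - (-22 + 40/3) = (-42)² - 1*(-26/3) = 1764 + 26/3 = 5318/3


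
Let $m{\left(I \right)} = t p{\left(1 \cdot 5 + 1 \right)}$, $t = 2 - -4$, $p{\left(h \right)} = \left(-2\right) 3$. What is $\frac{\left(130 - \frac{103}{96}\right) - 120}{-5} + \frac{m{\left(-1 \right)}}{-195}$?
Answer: $- \frac{9989}{6240} \approx -1.6008$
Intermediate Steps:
$p{\left(h \right)} = -6$
$t = 6$ ($t = 2 + 4 = 6$)
$m{\left(I \right)} = -36$ ($m{\left(I \right)} = 6 \left(-6\right) = -36$)
$\frac{\left(130 - \frac{103}{96}\right) - 120}{-5} + \frac{m{\left(-1 \right)}}{-195} = \frac{\left(130 - \frac{103}{96}\right) - 120}{-5} - \frac{36}{-195} = \left(\left(130 - \frac{103}{96}\right) - 120\right) \left(- \frac{1}{5}\right) - - \frac{12}{65} = \left(\left(130 - \frac{103}{96}\right) - 120\right) \left(- \frac{1}{5}\right) + \frac{12}{65} = \left(\frac{12377}{96} - 120\right) \left(- \frac{1}{5}\right) + \frac{12}{65} = \frac{857}{96} \left(- \frac{1}{5}\right) + \frac{12}{65} = - \frac{857}{480} + \frac{12}{65} = - \frac{9989}{6240}$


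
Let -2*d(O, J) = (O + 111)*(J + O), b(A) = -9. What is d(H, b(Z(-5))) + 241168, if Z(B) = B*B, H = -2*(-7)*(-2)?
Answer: 485407/2 ≈ 2.4270e+5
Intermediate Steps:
H = -28 (H = 14*(-2) = -28)
Z(B) = B**2
d(O, J) = -(111 + O)*(J + O)/2 (d(O, J) = -(O + 111)*(J + O)/2 = -(111 + O)*(J + O)/2)
d(H, b(Z(-5))) + 241168 = (-111/2*(-9) - 111/2*(-28) - 1/2*(-28)**2 - 1/2*(-9)*(-28)) + 241168 = (999/2 + 1554 - 1/2*784 - 126) + 241168 = (999/2 + 1554 - 392 - 126) + 241168 = 3071/2 + 241168 = 485407/2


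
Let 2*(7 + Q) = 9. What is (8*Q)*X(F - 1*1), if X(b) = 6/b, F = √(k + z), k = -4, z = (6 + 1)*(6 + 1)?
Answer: -30/11 - 90*√5/11 ≈ -21.022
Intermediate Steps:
z = 49 (z = 7*7 = 49)
Q = -5/2 (Q = -7 + (½)*9 = -7 + 9/2 = -5/2 ≈ -2.5000)
F = 3*√5 (F = √(-4 + 49) = √45 = 3*√5 ≈ 6.7082)
(8*Q)*X(F - 1*1) = (8*(-5/2))*(6/(3*√5 - 1*1)) = -120/(3*√5 - 1) = -120/(-1 + 3*√5)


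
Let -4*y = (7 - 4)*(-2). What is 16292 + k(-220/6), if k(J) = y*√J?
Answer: 16292 + I*√330/2 ≈ 16292.0 + 9.0829*I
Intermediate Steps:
y = 3/2 (y = -(7 - 4)*(-2)/4 = -3*(-2)/4 = -¼*(-6) = 3/2 ≈ 1.5000)
k(J) = 3*√J/2
16292 + k(-220/6) = 16292 + 3*√(-220/6)/2 = 16292 + 3*√(-220*⅙)/2 = 16292 + 3*√(-110/3)/2 = 16292 + 3*(I*√330/3)/2 = 16292 + I*√330/2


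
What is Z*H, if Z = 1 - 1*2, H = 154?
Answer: -154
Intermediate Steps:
Z = -1 (Z = 1 - 2 = -1)
Z*H = -1*154 = -154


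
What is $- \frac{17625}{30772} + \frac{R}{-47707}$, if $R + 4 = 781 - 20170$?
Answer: $- \frac{22188589}{133458164} \approx -0.16626$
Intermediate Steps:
$R = -19393$ ($R = -4 + \left(781 - 20170\right) = -4 - 19389 = -19393$)
$- \frac{17625}{30772} + \frac{R}{-47707} = - \frac{17625}{30772} - \frac{19393}{-47707} = \left(-17625\right) \frac{1}{30772} - - \frac{1763}{4337} = - \frac{17625}{30772} + \frac{1763}{4337} = - \frac{22188589}{133458164}$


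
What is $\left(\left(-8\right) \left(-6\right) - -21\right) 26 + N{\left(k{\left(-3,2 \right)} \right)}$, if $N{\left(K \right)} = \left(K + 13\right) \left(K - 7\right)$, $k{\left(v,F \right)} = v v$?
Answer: $1838$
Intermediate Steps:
$k{\left(v,F \right)} = v^{2}$
$N{\left(K \right)} = \left(-7 + K\right) \left(13 + K\right)$ ($N{\left(K \right)} = \left(13 + K\right) \left(-7 + K\right) = \left(-7 + K\right) \left(13 + K\right)$)
$\left(\left(-8\right) \left(-6\right) - -21\right) 26 + N{\left(k{\left(-3,2 \right)} \right)} = \left(\left(-8\right) \left(-6\right) - -21\right) 26 + \left(-91 + \left(\left(-3\right)^{2}\right)^{2} + 6 \left(-3\right)^{2}\right) = \left(48 + 21\right) 26 + \left(-91 + 9^{2} + 6 \cdot 9\right) = 69 \cdot 26 + \left(-91 + 81 + 54\right) = 1794 + 44 = 1838$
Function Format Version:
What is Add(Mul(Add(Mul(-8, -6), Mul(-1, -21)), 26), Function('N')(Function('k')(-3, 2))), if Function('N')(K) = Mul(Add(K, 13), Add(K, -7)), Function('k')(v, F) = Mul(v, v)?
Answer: 1838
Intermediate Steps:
Function('k')(v, F) = Pow(v, 2)
Function('N')(K) = Mul(Add(-7, K), Add(13, K)) (Function('N')(K) = Mul(Add(13, K), Add(-7, K)) = Mul(Add(-7, K), Add(13, K)))
Add(Mul(Add(Mul(-8, -6), Mul(-1, -21)), 26), Function('N')(Function('k')(-3, 2))) = Add(Mul(Add(Mul(-8, -6), Mul(-1, -21)), 26), Add(-91, Pow(Pow(-3, 2), 2), Mul(6, Pow(-3, 2)))) = Add(Mul(Add(48, 21), 26), Add(-91, Pow(9, 2), Mul(6, 9))) = Add(Mul(69, 26), Add(-91, 81, 54)) = Add(1794, 44) = 1838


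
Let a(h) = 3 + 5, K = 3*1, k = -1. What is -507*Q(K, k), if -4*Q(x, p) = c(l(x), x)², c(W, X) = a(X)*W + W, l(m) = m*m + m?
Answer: 1478412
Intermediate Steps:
l(m) = m + m² (l(m) = m² + m = m + m²)
K = 3
a(h) = 8
c(W, X) = 9*W (c(W, X) = 8*W + W = 9*W)
Q(x, p) = -81*x²*(1 + x)²/4
-507*Q(K, k) = -(-41067)*3²*(1 + 3)²/4 = -(-41067)*9*4²/4 = -(-41067)*9*16/4 = -507*(-2916) = 1478412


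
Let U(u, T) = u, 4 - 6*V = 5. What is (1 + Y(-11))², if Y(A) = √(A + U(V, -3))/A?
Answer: (66 - I*√402)²/4356 ≈ 0.90771 - 0.60757*I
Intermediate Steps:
V = -⅙ (V = ⅔ - ⅙*5 = ⅔ - ⅚ = -⅙ ≈ -0.16667)
Y(A) = √(-⅙ + A)/A (Y(A) = √(A - ⅙)/A = √(-⅙ + A)/A)
(1 + Y(-11))² = (1 + (⅙)*√(-6 + 36*(-11))/(-11))² = (1 + (⅙)*(-1/11)*√(-6 - 396))² = (1 + (⅙)*(-1/11)*√(-402))² = (1 + (⅙)*(-1/11)*(I*√402))² = (1 - I*√402/66)²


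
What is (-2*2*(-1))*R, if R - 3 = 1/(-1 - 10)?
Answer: 128/11 ≈ 11.636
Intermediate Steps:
R = 32/11 (R = 3 + 1/(-1 - 10) = 3 + 1/(-11) = 3 - 1/11 = 32/11 ≈ 2.9091)
(-2*2*(-1))*R = (-2*2*(-1))*(32/11) = -4*(-1)*(32/11) = 4*(32/11) = 128/11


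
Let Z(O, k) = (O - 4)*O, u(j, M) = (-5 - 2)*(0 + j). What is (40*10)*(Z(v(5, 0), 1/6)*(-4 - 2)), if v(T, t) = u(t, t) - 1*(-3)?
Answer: 7200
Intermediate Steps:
u(j, M) = -7*j
v(T, t) = 3 - 7*t (v(T, t) = -7*t - 1*(-3) = -7*t + 3 = 3 - 7*t)
Z(O, k) = O*(-4 + O) (Z(O, k) = (-4 + O)*O = O*(-4 + O))
(40*10)*(Z(v(5, 0), 1/6)*(-4 - 2)) = (40*10)*(((3 - 7*0)*(-4 + (3 - 7*0)))*(-4 - 2)) = 400*(((3 + 0)*(-4 + (3 + 0)))*(-6)) = 400*((3*(-4 + 3))*(-6)) = 400*((3*(-1))*(-6)) = 400*(-3*(-6)) = 400*18 = 7200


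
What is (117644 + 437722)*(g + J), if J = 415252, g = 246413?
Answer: 367466244390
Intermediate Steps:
(117644 + 437722)*(g + J) = (117644 + 437722)*(246413 + 415252) = 555366*661665 = 367466244390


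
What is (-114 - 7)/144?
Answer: -121/144 ≈ -0.84028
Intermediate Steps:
(-114 - 7)/144 = (1/144)*(-121) = -121/144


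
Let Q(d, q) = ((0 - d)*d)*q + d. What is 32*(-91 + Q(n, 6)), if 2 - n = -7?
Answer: -18176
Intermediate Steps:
n = 9 (n = 2 - 1*(-7) = 2 + 7 = 9)
Q(d, q) = d - q*d² (Q(d, q) = ((-d)*d)*q + d = (-d²)*q + d = -q*d² + d = d - q*d²)
32*(-91 + Q(n, 6)) = 32*(-91 + 9*(1 - 1*9*6)) = 32*(-91 + 9*(1 - 54)) = 32*(-91 + 9*(-53)) = 32*(-91 - 477) = 32*(-568) = -18176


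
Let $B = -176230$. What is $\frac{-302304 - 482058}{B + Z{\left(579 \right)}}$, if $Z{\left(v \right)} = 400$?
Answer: $\frac{130727}{29305} \approx 4.4609$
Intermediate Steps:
$\frac{-302304 - 482058}{B + Z{\left(579 \right)}} = \frac{-302304 - 482058}{-176230 + 400} = - \frac{784362}{-175830} = \left(-784362\right) \left(- \frac{1}{175830}\right) = \frac{130727}{29305}$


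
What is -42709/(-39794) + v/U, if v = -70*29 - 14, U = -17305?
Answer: 820418181/688635170 ≈ 1.1914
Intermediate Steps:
v = -2044 (v = -2030 - 14 = -2044)
-42709/(-39794) + v/U = -42709/(-39794) - 2044/(-17305) = -42709*(-1/39794) - 2044*(-1/17305) = 42709/39794 + 2044/17305 = 820418181/688635170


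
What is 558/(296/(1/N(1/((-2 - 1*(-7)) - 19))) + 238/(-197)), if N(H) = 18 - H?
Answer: 384741/3687401 ≈ 0.10434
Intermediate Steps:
558/(296/(1/N(1/((-2 - 1*(-7)) - 19))) + 238/(-197)) = 558/(296/(1/(18 - 1/((-2 - 1*(-7)) - 19))) + 238/(-197)) = 558/(296/(1/(18 - 1/((-2 + 7) - 19))) + 238*(-1/197)) = 558/(296/(1/(18 - 1/(5 - 19))) - 238/197) = 558/(296/(1/(18 - 1/(-14))) - 238/197) = 558/(296/(1/(18 - 1*(-1/14))) - 238/197) = 558/(296/(1/(18 + 1/14)) - 238/197) = 558/(296/(1/(253/14)) - 238/197) = 558/(296/(14/253) - 238/197) = 558/(296*(253/14) - 238/197) = 558/(37444/7 - 238/197) = 558/(7374802/1379) = 558*(1379/7374802) = 384741/3687401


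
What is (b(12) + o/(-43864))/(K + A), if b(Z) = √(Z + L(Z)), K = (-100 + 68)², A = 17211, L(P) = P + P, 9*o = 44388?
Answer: 64563/199965010 ≈ 0.00032287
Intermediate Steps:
o = 4932 (o = (⅑)*44388 = 4932)
L(P) = 2*P
K = 1024 (K = (-32)² = 1024)
b(Z) = √3*√Z (b(Z) = √(Z + 2*Z) = √(3*Z) = √3*√Z)
(b(12) + o/(-43864))/(K + A) = (√3*√12 + 4932/(-43864))/(1024 + 17211) = (√3*(2*√3) + 4932*(-1/43864))/18235 = (6 - 1233/10966)*(1/18235) = (64563/10966)*(1/18235) = 64563/199965010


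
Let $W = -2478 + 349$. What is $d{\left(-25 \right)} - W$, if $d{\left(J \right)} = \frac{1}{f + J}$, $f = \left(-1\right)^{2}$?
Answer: $\frac{51095}{24} \approx 2129.0$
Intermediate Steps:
$f = 1$
$d{\left(J \right)} = \frac{1}{1 + J}$
$W = -2129$
$d{\left(-25 \right)} - W = \frac{1}{1 - 25} - -2129 = \frac{1}{-24} + 2129 = - \frac{1}{24} + 2129 = \frac{51095}{24}$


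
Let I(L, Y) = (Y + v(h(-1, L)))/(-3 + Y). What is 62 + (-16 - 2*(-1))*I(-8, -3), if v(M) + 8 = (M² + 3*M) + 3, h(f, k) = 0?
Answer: 130/3 ≈ 43.333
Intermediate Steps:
v(M) = -5 + M² + 3*M (v(M) = -8 + ((M² + 3*M) + 3) = -8 + (3 + M² + 3*M) = -5 + M² + 3*M)
I(L, Y) = (-5 + Y)/(-3 + Y) (I(L, Y) = (Y + (-5 + 0² + 3*0))/(-3 + Y) = (Y + (-5 + 0 + 0))/(-3 + Y) = (Y - 5)/(-3 + Y) = (-5 + Y)/(-3 + Y))
62 + (-16 - 2*(-1))*I(-8, -3) = 62 + (-16 - 2*(-1))*((-5 - 3)/(-3 - 3)) = 62 + (-16 + 2)*(-8/(-6)) = 62 - (-7)*(-8)/3 = 62 - 14*4/3 = 62 - 56/3 = 130/3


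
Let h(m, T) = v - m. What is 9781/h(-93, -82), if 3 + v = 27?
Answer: 9781/117 ≈ 83.598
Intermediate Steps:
v = 24 (v = -3 + 27 = 24)
h(m, T) = 24 - m
9781/h(-93, -82) = 9781/(24 - 1*(-93)) = 9781/(24 + 93) = 9781/117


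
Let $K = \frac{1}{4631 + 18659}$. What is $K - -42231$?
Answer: $\frac{983559991}{23290} \approx 42231.0$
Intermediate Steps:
$K = \frac{1}{23290} \approx 4.2937 \cdot 10^{-5}$
$K - -42231 = \frac{1}{23290} - -42231 = \frac{1}{23290} + 42231 = \frac{983559991}{23290}$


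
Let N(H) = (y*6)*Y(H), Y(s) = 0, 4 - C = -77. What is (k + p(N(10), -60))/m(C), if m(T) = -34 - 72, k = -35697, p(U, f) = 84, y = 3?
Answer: 35613/106 ≈ 335.97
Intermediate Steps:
C = 81 (C = 4 - 1*(-77) = 4 + 77 = 81)
N(H) = 0 (N(H) = (3*6)*0 = 18*0 = 0)
m(T) = -106
(k + p(N(10), -60))/m(C) = (-35697 + 84)/(-106) = -35613*(-1/106) = 35613/106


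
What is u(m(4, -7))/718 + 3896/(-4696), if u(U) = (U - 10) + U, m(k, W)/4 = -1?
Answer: -180116/210733 ≈ -0.85471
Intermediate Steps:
m(k, W) = -4 (m(k, W) = 4*(-1) = -4)
u(U) = -10 + 2*U (u(U) = (-10 + U) + U = -10 + 2*U)
u(m(4, -7))/718 + 3896/(-4696) = (-10 + 2*(-4))/718 + 3896/(-4696) = (-10 - 8)*(1/718) + 3896*(-1/4696) = -18*1/718 - 487/587 = -9/359 - 487/587 = -180116/210733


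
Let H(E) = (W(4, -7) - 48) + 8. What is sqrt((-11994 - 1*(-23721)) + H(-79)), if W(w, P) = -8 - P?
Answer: sqrt(11686) ≈ 108.10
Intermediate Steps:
H(E) = -41 (H(E) = ((-8 - 1*(-7)) - 48) + 8 = ((-8 + 7) - 48) + 8 = (-1 - 48) + 8 = -49 + 8 = -41)
sqrt((-11994 - 1*(-23721)) + H(-79)) = sqrt((-11994 - 1*(-23721)) - 41) = sqrt((-11994 + 23721) - 41) = sqrt(11727 - 41) = sqrt(11686)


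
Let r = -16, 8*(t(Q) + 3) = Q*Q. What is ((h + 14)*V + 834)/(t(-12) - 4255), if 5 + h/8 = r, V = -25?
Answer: -1171/1060 ≈ -1.1047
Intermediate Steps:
t(Q) = -3 + Q**2/8 (t(Q) = -3 + (Q*Q)/8 = -3 + Q**2/8)
h = -168 (h = -40 + 8*(-16) = -40 - 128 = -168)
((h + 14)*V + 834)/(t(-12) - 4255) = ((-168 + 14)*(-25) + 834)/((-3 + (1/8)*(-12)**2) - 4255) = (-154*(-25) + 834)/((-3 + (1/8)*144) - 4255) = (3850 + 834)/((-3 + 18) - 4255) = 4684/(15 - 4255) = 4684/(-4240) = 4684*(-1/4240) = -1171/1060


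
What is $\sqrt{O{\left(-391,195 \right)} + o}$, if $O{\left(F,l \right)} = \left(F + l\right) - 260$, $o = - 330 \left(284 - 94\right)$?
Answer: $2 i \sqrt{15789} \approx 251.31 i$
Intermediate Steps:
$o = -62700$ ($o = \left(-330\right) 190 = -62700$)
$O{\left(F,l \right)} = -260 + F + l$
$\sqrt{O{\left(-391,195 \right)} + o} = \sqrt{\left(-260 - 391 + 195\right) - 62700} = \sqrt{-456 - 62700} = \sqrt{-63156} = 2 i \sqrt{15789}$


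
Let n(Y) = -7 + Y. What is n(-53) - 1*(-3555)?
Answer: 3495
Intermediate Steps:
n(-53) - 1*(-3555) = (-7 - 53) - 1*(-3555) = -60 + 3555 = 3495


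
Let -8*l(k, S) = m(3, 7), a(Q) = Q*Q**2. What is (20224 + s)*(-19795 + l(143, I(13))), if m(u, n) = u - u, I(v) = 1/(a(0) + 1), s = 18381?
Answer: -764185975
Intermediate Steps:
a(Q) = Q**3
I(v) = 1 (I(v) = 1/(0**3 + 1) = 1/(0 + 1) = 1/1 = 1)
m(u, n) = 0
l(k, S) = 0 (l(k, S) = -1/8*0 = 0)
(20224 + s)*(-19795 + l(143, I(13))) = (20224 + 18381)*(-19795 + 0) = 38605*(-19795) = -764185975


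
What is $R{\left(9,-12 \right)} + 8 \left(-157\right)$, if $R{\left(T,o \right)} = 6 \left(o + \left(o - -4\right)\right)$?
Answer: $-1376$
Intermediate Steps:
$R{\left(T,o \right)} = 24 + 12 o$ ($R{\left(T,o \right)} = 6 \left(o + \left(o + 4\right)\right) = 6 \left(o + \left(4 + o\right)\right) = 6 \left(4 + 2 o\right) = 24 + 12 o$)
$R{\left(9,-12 \right)} + 8 \left(-157\right) = \left(24 + 12 \left(-12\right)\right) + 8 \left(-157\right) = \left(24 - 144\right) - 1256 = -120 - 1256 = -1376$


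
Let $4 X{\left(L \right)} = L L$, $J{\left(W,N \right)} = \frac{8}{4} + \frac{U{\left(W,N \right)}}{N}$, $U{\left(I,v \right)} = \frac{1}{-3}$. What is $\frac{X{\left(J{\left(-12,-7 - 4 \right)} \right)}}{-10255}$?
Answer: $- \frac{4489}{44670780} \approx -0.00010049$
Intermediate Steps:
$U{\left(I,v \right)} = - \frac{1}{3}$
$J{\left(W,N \right)} = 2 - \frac{1}{3 N}$ ($J{\left(W,N \right)} = \frac{8}{4} - \frac{1}{3 N} = 8 \cdot \frac{1}{4} - \frac{1}{3 N} = 2 - \frac{1}{3 N}$)
$X{\left(L \right)} = \frac{L^{2}}{4}$ ($X{\left(L \right)} = \frac{L L}{4} = \frac{L^{2}}{4}$)
$\frac{X{\left(J{\left(-12,-7 - 4 \right)} \right)}}{-10255} = \frac{\frac{1}{4} \left(2 - \frac{1}{3 \left(-7 - 4\right)}\right)^{2}}{-10255} = \frac{\left(2 - \frac{1}{3 \left(-11\right)}\right)^{2}}{4} \left(- \frac{1}{10255}\right) = \frac{\left(2 - - \frac{1}{33}\right)^{2}}{4} \left(- \frac{1}{10255}\right) = \frac{\left(2 + \frac{1}{33}\right)^{2}}{4} \left(- \frac{1}{10255}\right) = \frac{\left(\frac{67}{33}\right)^{2}}{4} \left(- \frac{1}{10255}\right) = \frac{1}{4} \cdot \frac{4489}{1089} \left(- \frac{1}{10255}\right) = \frac{4489}{4356} \left(- \frac{1}{10255}\right) = - \frac{4489}{44670780}$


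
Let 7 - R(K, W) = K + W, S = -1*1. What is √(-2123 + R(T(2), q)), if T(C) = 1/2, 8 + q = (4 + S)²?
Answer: 11*I*√70/2 ≈ 46.016*I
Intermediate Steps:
S = -1
q = 1 (q = -8 + (4 - 1)² = -8 + 3² = -8 + 9 = 1)
T(C) = ½
R(K, W) = 7 - K - W (R(K, W) = 7 - (K + W) = 7 + (-K - W) = 7 - K - W)
√(-2123 + R(T(2), q)) = √(-2123 + (7 - 1*½ - 1*1)) = √(-2123 + (7 - ½ - 1)) = √(-2123 + 11/2) = √(-4235/2) = 11*I*√70/2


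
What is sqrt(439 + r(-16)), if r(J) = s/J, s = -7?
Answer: sqrt(7031)/4 ≈ 20.963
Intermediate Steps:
r(J) = -7/J
sqrt(439 + r(-16)) = sqrt(439 - 7/(-16)) = sqrt(439 - 7*(-1/16)) = sqrt(439 + 7/16) = sqrt(7031/16) = sqrt(7031)/4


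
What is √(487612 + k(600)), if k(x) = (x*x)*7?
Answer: 2*√751903 ≈ 1734.2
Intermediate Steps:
k(x) = 7*x² (k(x) = x²*7 = 7*x²)
√(487612 + k(600)) = √(487612 + 7*600²) = √(487612 + 7*360000) = √(487612 + 2520000) = √3007612 = 2*√751903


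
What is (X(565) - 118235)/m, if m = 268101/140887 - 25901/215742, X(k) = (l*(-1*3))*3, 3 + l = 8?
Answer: -719029872051024/10838306351 ≈ -66342.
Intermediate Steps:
l = 5 (l = -3 + 8 = 5)
X(k) = -45 (X(k) = (5*(-1*3))*3 = (5*(-3))*3 = -15*3 = -45)
m = 54191531755/30395243154 (m = 268101*(1/140887) - 25901*1/215742 = 268101/140887 - 25901/215742 = 54191531755/30395243154 ≈ 1.7829)
(X(565) - 118235)/m = (-45 - 118235)/(54191531755/30395243154) = -118280*30395243154/54191531755 = -719029872051024/10838306351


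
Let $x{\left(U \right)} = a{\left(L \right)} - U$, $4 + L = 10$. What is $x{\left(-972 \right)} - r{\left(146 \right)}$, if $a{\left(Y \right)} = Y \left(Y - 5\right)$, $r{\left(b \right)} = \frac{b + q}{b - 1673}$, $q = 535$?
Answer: $\frac{498029}{509} \approx 978.45$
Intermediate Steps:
$r{\left(b \right)} = \frac{535 + b}{-1673 + b}$ ($r{\left(b \right)} = \frac{b + 535}{b - 1673} = \frac{535 + b}{-1673 + b}$)
$L = 6$ ($L = -4 + 10 = 6$)
$a{\left(Y \right)} = Y \left(-5 + Y\right)$
$x{\left(U \right)} = 6 - U$ ($x{\left(U \right)} = 6 \left(-5 + 6\right) - U = 6 \cdot 1 - U = 6 - U$)
$x{\left(-972 \right)} - r{\left(146 \right)} = \left(6 - -972\right) - \frac{535 + 146}{-1673 + 146} = \left(6 + 972\right) - \frac{1}{-1527} \cdot 681 = 978 - \left(- \frac{1}{1527}\right) 681 = 978 - - \frac{227}{509} = 978 + \frac{227}{509} = \frac{498029}{509}$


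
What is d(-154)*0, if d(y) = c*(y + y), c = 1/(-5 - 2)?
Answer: 0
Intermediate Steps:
c = -⅐ (c = 1/(-7) = -⅐ ≈ -0.14286)
d(y) = -2*y/7 (d(y) = -(y + y)/7 = -2*y/7)
d(-154)*0 = -2/7*(-154)*0 = 44*0 = 0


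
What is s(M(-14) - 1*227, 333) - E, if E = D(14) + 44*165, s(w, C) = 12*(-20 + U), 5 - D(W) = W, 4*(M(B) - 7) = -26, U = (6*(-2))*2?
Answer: -7779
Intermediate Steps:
U = -24 (U = -12*2 = -24)
M(B) = 1/2 (M(B) = 7 + (1/4)*(-26) = 7 - 13/2 = 1/2)
D(W) = 5 - W
s(w, C) = -528 (s(w, C) = 12*(-20 - 24) = 12*(-44) = -528)
E = 7251 (E = (5 - 1*14) + 44*165 = (5 - 14) + 7260 = -9 + 7260 = 7251)
s(M(-14) - 1*227, 333) - E = -528 - 1*7251 = -528 - 7251 = -7779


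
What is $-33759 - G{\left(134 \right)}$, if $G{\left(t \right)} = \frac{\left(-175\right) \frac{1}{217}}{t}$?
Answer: $- \frac{140234861}{4154} \approx -33759.0$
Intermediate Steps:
$G{\left(t \right)} = - \frac{25}{31 t}$ ($G{\left(t \right)} = \frac{\left(-175\right) \frac{1}{217}}{t} = - \frac{25}{31 t}$)
$-33759 - G{\left(134 \right)} = -33759 - - \frac{25}{31 \cdot 134} = -33759 - \left(- \frac{25}{31}\right) \frac{1}{134} = -33759 - - \frac{25}{4154} = -33759 + \frac{25}{4154} = - \frac{140234861}{4154}$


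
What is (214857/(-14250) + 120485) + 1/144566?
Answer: 20681327563724/171672125 ≈ 1.2047e+5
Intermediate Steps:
(214857/(-14250) + 120485) + 1/144566 = (214857*(-1/14250) + 120485) + 1/144566 = (-71619/4750 + 120485) + 1/144566 = 572232131/4750 + 1/144566 = 20681327563724/171672125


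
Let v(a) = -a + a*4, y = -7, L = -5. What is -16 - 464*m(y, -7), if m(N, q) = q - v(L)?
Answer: -3728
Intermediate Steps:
v(a) = 3*a (v(a) = -a + 4*a = 3*a)
m(N, q) = 15 + q (m(N, q) = q - 3*(-5) = q - 1*(-15) = q + 15 = 15 + q)
-16 - 464*m(y, -7) = -16 - 464*(15 - 7) = -16 - 464*8 = -16 - 3712 = -3728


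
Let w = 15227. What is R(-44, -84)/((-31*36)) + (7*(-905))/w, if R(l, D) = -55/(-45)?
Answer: -63796237/152939988 ≈ -0.41713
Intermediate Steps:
R(l, D) = 11/9 (R(l, D) = -55*(-1/45) = 11/9)
R(-44, -84)/((-31*36)) + (7*(-905))/w = 11/(9*((-31*36))) + (7*(-905))/15227 = (11/9)/(-1116) - 6335*1/15227 = (11/9)*(-1/1116) - 6335/15227 = -11/10044 - 6335/15227 = -63796237/152939988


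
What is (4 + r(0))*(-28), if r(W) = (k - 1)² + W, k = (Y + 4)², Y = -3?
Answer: -112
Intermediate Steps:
k = 1 (k = (-3 + 4)² = 1² = 1)
r(W) = W (r(W) = (1 - 1)² + W = 0² + W = 0 + W = W)
(4 + r(0))*(-28) = (4 + 0)*(-28) = 4*(-28) = -112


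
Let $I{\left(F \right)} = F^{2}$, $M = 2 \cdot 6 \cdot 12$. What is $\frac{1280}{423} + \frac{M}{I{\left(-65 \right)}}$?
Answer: $\frac{5468912}{1787175} \approx 3.0601$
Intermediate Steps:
$M = 144$ ($M = 12 \cdot 12 = 144$)
$\frac{1280}{423} + \frac{M}{I{\left(-65 \right)}} = \frac{1280}{423} + \frac{144}{\left(-65\right)^{2}} = 1280 \cdot \frac{1}{423} + \frac{144}{4225} = \frac{1280}{423} + 144 \cdot \frac{1}{4225} = \frac{1280}{423} + \frac{144}{4225} = \frac{5468912}{1787175}$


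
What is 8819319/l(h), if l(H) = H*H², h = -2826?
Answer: -2939773/7523071992 ≈ -0.00039077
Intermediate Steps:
l(H) = H³
8819319/l(h) = 8819319/((-2826)³) = 8819319/(-22569215976) = 8819319*(-1/22569215976) = -2939773/7523071992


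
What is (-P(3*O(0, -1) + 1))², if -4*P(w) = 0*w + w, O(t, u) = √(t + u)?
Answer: -½ + 3*I/8 ≈ -0.5 + 0.375*I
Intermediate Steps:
P(w) = -w/4 (P(w) = -(0*w + w)/4 = -(0 + w)/4 = -w/4)
(-P(3*O(0, -1) + 1))² = (-(-1)*(3*√(0 - 1) + 1)/4)² = (-(-1)*(3*√(-1) + 1)/4)² = (-(-1)*(3*I + 1)/4)² = (-(-1)*(1 + 3*I)/4)² = (-(-¼ - 3*I/4))² = (¼ + 3*I/4)²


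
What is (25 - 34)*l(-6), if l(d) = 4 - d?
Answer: -90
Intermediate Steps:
(25 - 34)*l(-6) = (25 - 34)*(4 - 1*(-6)) = -9*(4 + 6) = -9*10 = -90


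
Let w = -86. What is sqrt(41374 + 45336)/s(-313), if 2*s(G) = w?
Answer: -sqrt(86710)/43 ≈ -6.8480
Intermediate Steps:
s(G) = -43 (s(G) = (1/2)*(-86) = -43)
sqrt(41374 + 45336)/s(-313) = sqrt(41374 + 45336)/(-43) = sqrt(86710)*(-1/43) = -sqrt(86710)/43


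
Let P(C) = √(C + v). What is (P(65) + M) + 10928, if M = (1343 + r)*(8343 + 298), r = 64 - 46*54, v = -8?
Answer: -9295429 + √57 ≈ -9.2954e+6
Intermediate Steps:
r = -2420 (r = 64 - 2484 = -2420)
M = -9306357 (M = (1343 - 2420)*(8343 + 298) = -1077*8641 = -9306357)
P(C) = √(-8 + C) (P(C) = √(C - 8) = √(-8 + C))
(P(65) + M) + 10928 = (√(-8 + 65) - 9306357) + 10928 = (√57 - 9306357) + 10928 = (-9306357 + √57) + 10928 = -9295429 + √57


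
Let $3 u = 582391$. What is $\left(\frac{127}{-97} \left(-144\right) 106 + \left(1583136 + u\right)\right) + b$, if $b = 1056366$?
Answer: $\frac{830402593}{291} \approx 2.8536 \cdot 10^{6}$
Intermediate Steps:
$u = \frac{582391}{3}$ ($u = \frac{1}{3} \cdot 582391 = \frac{582391}{3} \approx 1.9413 \cdot 10^{5}$)
$\left(\frac{127}{-97} \left(-144\right) 106 + \left(1583136 + u\right)\right) + b = \left(\frac{127}{-97} \left(-144\right) 106 + \left(1583136 + \frac{582391}{3}\right)\right) + 1056366 = \left(127 \left(- \frac{1}{97}\right) \left(-144\right) 106 + \frac{5331799}{3}\right) + 1056366 = \left(\left(- \frac{127}{97}\right) \left(-144\right) 106 + \frac{5331799}{3}\right) + 1056366 = \left(\frac{18288}{97} \cdot 106 + \frac{5331799}{3}\right) + 1056366 = \left(\frac{1938528}{97} + \frac{5331799}{3}\right) + 1056366 = \frac{523000087}{291} + 1056366 = \frac{830402593}{291}$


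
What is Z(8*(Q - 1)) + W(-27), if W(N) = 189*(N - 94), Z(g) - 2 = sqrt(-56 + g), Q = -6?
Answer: -22867 + 4*I*sqrt(7) ≈ -22867.0 + 10.583*I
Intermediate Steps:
Z(g) = 2 + sqrt(-56 + g)
W(N) = -17766 + 189*N (W(N) = 189*(-94 + N) = -17766 + 189*N)
Z(8*(Q - 1)) + W(-27) = (2 + sqrt(-56 + 8*(-6 - 1))) + (-17766 + 189*(-27)) = (2 + sqrt(-56 + 8*(-7))) + (-17766 - 5103) = (2 + sqrt(-56 - 56)) - 22869 = (2 + sqrt(-112)) - 22869 = (2 + 4*I*sqrt(7)) - 22869 = -22867 + 4*I*sqrt(7)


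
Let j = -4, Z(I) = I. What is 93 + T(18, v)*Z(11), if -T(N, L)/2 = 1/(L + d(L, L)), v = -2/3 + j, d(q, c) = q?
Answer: 1335/14 ≈ 95.357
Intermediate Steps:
v = -14/3 (v = -2/3 - 4 = -14/3 ≈ -4.6667)
T(N, L) = -1/L (T(N, L) = -2/(L + L) = -2*1/(2*L) = -1/L)
93 + T(18, v)*Z(11) = 93 - 1/(-14/3)*11 = 93 - 1*(-3/14)*11 = 93 + (3/14)*11 = 93 + 33/14 = 1335/14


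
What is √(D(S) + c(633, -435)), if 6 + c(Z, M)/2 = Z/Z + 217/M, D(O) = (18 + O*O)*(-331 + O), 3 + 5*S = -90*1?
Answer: 2*I*√150494679735/2175 ≈ 356.72*I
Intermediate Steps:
S = -93/5 (S = -⅗ + (-90*1)/5 = -⅗ + (⅕)*(-90) = -⅗ - 18 = -93/5 ≈ -18.600)
D(O) = (-331 + O)*(18 + O²) (D(O) = (18 + O²)*(-331 + O) = (-331 + O)*(18 + O²))
c(Z, M) = -10 + 434/M (c(Z, M) = -12 + 2*(Z/Z + 217/M) = -12 + 2*(1 + 217/M) = -12 + (2 + 434/M) = -10 + 434/M)
√(D(S) + c(633, -435)) = √((-5958 + (-93/5)³ - 331*(-93/5)² + 18*(-93/5)) + (-10 + 434/(-435))) = √((-5958 - 804357/125 - 331*8649/25 - 1674/5) + (-10 + 434*(-1/435))) = √((-5958 - 804357/125 - 2862819/25 - 1674/5) + (-10 - 434/435)) = √(-15905052/125 - 4784/435) = √(-1383859124/10875) = 2*I*√150494679735/2175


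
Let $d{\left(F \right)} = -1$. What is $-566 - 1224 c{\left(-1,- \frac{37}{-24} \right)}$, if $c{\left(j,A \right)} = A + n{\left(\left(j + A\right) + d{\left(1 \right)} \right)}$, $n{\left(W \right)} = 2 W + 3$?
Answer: $-5003$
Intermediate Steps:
$n{\left(W \right)} = 3 + 2 W$
$c{\left(j,A \right)} = 1 + 2 j + 3 A$ ($c{\left(j,A \right)} = A + \left(3 + 2 \left(\left(j + A\right) - 1\right)\right) = A + \left(3 + 2 \left(\left(A + j\right) - 1\right)\right) = A + \left(3 + 2 \left(-1 + A + j\right)\right) = A + \left(3 + \left(-2 + 2 A + 2 j\right)\right) = A + \left(1 + 2 A + 2 j\right) = 1 + 2 j + 3 A$)
$-566 - 1224 c{\left(-1,- \frac{37}{-24} \right)} = -566 - 1224 \left(1 + 2 \left(-1\right) + 3 \left(- \frac{37}{-24}\right)\right) = -566 - 1224 \left(1 - 2 + 3 \left(\left(-37\right) \left(- \frac{1}{24}\right)\right)\right) = -566 - 1224 \left(1 - 2 + 3 \cdot \frac{37}{24}\right) = -566 - 1224 \left(1 - 2 + \frac{37}{8}\right) = -566 - 4437 = -5003$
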